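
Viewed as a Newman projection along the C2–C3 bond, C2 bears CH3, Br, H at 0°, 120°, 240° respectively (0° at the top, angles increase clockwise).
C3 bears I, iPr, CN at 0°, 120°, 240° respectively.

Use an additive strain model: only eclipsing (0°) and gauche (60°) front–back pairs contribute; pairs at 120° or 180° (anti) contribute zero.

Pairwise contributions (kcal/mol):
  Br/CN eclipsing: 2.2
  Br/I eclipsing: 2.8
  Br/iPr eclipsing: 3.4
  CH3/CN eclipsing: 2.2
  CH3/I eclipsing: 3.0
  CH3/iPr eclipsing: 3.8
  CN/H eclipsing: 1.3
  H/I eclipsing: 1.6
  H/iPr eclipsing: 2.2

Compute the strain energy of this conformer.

7.7 kcal/mol

This conformer (eclipsed): CH3(0°)/I(0°) eclipsed 3.0; Br(120°)/iPr(120°) eclipsed 3.4; H(240°)/CN(240°) eclipsed 1.3 → 7.7 kcal/mol.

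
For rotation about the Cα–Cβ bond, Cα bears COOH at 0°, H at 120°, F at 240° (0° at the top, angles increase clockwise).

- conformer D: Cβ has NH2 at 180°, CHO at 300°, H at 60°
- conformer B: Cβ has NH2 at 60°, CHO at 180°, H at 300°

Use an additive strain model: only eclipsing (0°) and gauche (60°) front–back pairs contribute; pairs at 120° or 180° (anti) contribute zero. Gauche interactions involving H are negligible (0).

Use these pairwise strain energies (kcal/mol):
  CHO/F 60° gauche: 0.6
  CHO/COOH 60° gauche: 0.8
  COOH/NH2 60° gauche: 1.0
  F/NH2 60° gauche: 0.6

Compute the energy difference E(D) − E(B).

D (staggered): COOH–CHO gauche, F–NH2 gauche, F–CHO gauche; 0.8 + 0.6 + 0.6 = 2.0 kcal/mol.
B (staggered): COOH–NH2 gauche, F–CHO gauche; 1.0 + 0.6 = 1.6 kcal/mol.
E(D) − E(B) = 2.0 − 1.6 = +0.4 kcal/mol.

+0.4 kcal/mol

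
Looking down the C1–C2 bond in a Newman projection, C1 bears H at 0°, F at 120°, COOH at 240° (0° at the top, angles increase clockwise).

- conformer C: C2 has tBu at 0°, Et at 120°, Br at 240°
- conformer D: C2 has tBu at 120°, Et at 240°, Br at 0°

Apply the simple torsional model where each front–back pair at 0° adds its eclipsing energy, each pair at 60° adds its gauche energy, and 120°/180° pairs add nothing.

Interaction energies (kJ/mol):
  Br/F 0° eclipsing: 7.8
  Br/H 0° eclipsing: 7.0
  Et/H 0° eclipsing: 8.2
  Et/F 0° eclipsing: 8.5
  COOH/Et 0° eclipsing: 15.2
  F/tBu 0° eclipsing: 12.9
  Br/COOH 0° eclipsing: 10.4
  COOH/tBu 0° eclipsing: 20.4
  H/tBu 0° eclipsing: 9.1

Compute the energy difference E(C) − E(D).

-7.1 kJ/mol

C (eclipsed): H(0°)/tBu(0°) eclipsed 9.1; F(120°)/Et(120°) eclipsed 8.5; COOH(240°)/Br(240°) eclipsed 10.4 → 28.0 kJ/mol.
D (eclipsed): H(0°)/Br(0°) eclipsed 7.0; F(120°)/tBu(120°) eclipsed 12.9; COOH(240°)/Et(240°) eclipsed 15.2 → 35.1 kJ/mol.
E(C) − E(D) = 28.0 − 35.1 = -7.1 kJ/mol.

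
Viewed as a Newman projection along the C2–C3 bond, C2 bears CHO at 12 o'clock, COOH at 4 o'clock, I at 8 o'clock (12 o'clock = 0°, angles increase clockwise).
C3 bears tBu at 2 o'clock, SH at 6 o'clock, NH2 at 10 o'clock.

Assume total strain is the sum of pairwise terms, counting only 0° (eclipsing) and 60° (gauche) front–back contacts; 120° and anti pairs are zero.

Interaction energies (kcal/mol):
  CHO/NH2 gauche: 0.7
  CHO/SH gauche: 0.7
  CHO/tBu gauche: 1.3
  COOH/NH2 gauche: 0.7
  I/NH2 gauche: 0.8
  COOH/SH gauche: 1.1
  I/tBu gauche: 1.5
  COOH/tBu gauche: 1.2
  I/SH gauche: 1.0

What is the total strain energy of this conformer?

6.1 kcal/mol

This conformer is staggered. CHO at 0° is gauche with tBu at 60° (1.3); CHO at 0° is gauche with NH2 at 300° (0.7); COOH at 120° is gauche with tBu at 60° (1.2); COOH at 120° is gauche with SH at 180° (1.1); I at 240° is gauche with SH at 180° (1.0); I at 240° is gauche with NH2 at 300° (0.8). Total 6.1 kcal/mol.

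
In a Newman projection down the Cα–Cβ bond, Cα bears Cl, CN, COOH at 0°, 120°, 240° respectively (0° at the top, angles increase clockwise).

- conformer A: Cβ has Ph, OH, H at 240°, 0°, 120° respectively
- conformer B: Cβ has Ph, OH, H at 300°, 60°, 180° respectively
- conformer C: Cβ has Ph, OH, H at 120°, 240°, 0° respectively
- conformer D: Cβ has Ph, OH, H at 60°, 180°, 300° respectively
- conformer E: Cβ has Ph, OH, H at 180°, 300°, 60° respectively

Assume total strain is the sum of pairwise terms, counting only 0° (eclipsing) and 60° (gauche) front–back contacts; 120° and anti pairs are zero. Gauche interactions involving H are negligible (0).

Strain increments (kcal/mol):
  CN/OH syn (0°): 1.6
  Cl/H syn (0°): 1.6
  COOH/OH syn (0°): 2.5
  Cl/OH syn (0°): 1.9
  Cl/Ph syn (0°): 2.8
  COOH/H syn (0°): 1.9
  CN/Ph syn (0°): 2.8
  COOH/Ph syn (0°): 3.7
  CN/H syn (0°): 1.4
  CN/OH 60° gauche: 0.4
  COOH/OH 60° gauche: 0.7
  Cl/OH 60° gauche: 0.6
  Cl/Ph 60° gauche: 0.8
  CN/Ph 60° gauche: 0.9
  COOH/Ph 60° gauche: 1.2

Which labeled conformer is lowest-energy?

A (eclipsed): Cl–OH eclipsed, CN–H eclipsed, COOH–Ph eclipsed; 1.9 + 1.4 + 3.7 = 7.0 kcal/mol.
B (staggered): Cl–Ph gauche, Cl–OH gauche, CN–OH gauche, COOH–Ph gauche; 0.8 + 0.6 + 0.4 + 1.2 = 3.0 kcal/mol.
C (eclipsed): Cl–H eclipsed, CN–Ph eclipsed, COOH–OH eclipsed; 1.6 + 2.8 + 2.5 = 6.9 kcal/mol.
D (staggered): Cl–Ph gauche, CN–Ph gauche, CN–OH gauche, COOH–OH gauche; 0.8 + 0.9 + 0.4 + 0.7 = 2.8 kcal/mol.
E (staggered): Cl–OH gauche, CN–Ph gauche, COOH–Ph gauche, COOH–OH gauche; 0.6 + 0.9 + 1.2 + 0.7 = 3.4 kcal/mol.
D has the lowest total (2.8 kcal/mol).

D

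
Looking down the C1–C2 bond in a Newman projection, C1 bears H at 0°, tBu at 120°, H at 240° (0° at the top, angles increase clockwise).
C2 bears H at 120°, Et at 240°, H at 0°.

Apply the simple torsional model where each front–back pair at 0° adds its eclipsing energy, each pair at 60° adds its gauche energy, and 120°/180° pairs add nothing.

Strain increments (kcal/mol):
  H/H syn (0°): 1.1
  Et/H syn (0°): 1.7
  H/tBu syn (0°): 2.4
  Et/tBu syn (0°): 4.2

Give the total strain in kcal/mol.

This conformer (eclipsed): H(0°)/H(0°) eclipsed 1.1; tBu(120°)/H(120°) eclipsed 2.4; H(240°)/Et(240°) eclipsed 1.7 → 5.2 kcal/mol.

5.2 kcal/mol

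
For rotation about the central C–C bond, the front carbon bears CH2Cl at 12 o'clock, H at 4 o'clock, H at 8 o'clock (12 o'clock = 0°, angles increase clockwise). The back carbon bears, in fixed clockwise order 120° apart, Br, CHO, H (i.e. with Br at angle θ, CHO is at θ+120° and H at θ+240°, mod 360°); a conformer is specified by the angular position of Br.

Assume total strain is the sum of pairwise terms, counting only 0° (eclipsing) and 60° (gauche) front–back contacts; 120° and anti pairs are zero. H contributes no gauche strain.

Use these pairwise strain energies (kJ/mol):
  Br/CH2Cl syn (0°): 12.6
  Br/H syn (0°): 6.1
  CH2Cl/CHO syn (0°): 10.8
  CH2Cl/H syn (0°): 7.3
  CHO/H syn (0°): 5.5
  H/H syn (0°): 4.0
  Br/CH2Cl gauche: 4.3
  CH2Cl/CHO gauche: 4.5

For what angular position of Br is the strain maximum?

0°

Br at 0° (eclipsed): CH2Cl(0°)/Br(0°) eclipsed 12.6; H(120°)/CHO(120°) eclipsed 5.5; H(240°)/H(240°) eclipsed 4.0 → 22.1 kJ/mol.
Br at 60° (staggered): CH2Cl(0°)/Br(60°) gauche 4.3 → 4.3 kJ/mol.
Br at 120° (eclipsed): CH2Cl(0°)/H(0°) eclipsed 7.3; H(120°)/Br(120°) eclipsed 6.1; H(240°)/CHO(240°) eclipsed 5.5 → 18.9 kJ/mol.
Br at 180° (staggered): CH2Cl(0°)/CHO(300°) gauche 4.5 → 4.5 kJ/mol.
Br at 240° (eclipsed): CH2Cl(0°)/CHO(0°) eclipsed 10.8; H(120°)/H(120°) eclipsed 4.0; H(240°)/Br(240°) eclipsed 6.1 → 20.9 kJ/mol.
Br at 300° (staggered): CH2Cl(0°)/Br(300°) gauche 4.3; CH2Cl(0°)/CHO(60°) gauche 4.5 → 8.8 kJ/mol.
The maximum (22.1 kJ/mol) occurs with Br at 0°.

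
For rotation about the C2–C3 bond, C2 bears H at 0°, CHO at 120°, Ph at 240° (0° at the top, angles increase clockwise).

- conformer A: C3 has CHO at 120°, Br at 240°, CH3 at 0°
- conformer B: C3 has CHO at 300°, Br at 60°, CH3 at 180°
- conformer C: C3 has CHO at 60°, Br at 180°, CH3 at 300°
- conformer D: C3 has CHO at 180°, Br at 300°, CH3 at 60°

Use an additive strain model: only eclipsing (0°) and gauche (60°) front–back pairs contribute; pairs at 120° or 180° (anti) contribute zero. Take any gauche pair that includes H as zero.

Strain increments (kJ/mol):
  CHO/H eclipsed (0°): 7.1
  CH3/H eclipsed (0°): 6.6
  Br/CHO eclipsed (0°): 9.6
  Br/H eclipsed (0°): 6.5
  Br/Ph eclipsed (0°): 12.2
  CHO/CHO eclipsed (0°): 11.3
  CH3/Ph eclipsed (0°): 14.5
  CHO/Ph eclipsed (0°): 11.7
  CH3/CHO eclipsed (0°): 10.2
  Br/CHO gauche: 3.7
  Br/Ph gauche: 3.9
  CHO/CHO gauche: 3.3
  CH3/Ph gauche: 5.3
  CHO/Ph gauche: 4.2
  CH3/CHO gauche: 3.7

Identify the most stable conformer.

D

A (eclipsed): H–CH3 eclipsed, CHO–CHO eclipsed, Ph–Br eclipsed; 6.6 + 11.3 + 12.2 = 30.1 kJ/mol.
B (staggered): CHO–Br gauche, CHO–CH3 gauche, Ph–CHO gauche, Ph–CH3 gauche; 3.7 + 3.7 + 4.2 + 5.3 = 16.9 kJ/mol.
C (staggered): CHO–CHO gauche, CHO–Br gauche, Ph–Br gauche, Ph–CH3 gauche; 3.3 + 3.7 + 3.9 + 5.3 = 16.2 kJ/mol.
D (staggered): CHO–CHO gauche, CHO–CH3 gauche, Ph–CHO gauche, Ph–Br gauche; 3.3 + 3.7 + 4.2 + 3.9 = 15.1 kJ/mol.
D has the lowest total (15.1 kJ/mol).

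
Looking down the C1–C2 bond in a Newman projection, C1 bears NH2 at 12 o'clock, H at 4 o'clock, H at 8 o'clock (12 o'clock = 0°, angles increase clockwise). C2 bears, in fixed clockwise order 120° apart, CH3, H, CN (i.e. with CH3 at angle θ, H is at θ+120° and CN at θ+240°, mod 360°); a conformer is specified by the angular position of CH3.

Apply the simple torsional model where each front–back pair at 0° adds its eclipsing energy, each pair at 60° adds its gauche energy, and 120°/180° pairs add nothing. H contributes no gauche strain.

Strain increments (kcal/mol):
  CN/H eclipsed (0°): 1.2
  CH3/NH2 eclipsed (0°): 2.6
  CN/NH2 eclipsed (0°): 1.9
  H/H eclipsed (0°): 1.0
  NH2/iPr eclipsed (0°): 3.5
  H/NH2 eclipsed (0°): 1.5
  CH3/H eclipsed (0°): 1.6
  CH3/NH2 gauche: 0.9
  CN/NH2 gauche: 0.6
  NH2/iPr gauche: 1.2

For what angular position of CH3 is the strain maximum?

CH3 at 0° (eclipsed): NH2(0°)/CH3(0°) eclipsed 2.6; H(120°)/H(120°) eclipsed 1.0; H(240°)/CN(240°) eclipsed 1.2 → 4.8 kcal/mol.
CH3 at 60° (staggered): NH2(0°)/CH3(60°) gauche 0.9; NH2(0°)/CN(300°) gauche 0.6 → 1.5 kcal/mol.
CH3 at 120° (eclipsed): NH2(0°)/CN(0°) eclipsed 1.9; H(120°)/CH3(120°) eclipsed 1.6; H(240°)/H(240°) eclipsed 1.0 → 4.5 kcal/mol.
CH3 at 180° (staggered): NH2(0°)/CN(60°) gauche 0.6 → 0.6 kcal/mol.
CH3 at 240° (eclipsed): NH2(0°)/H(0°) eclipsed 1.5; H(120°)/CN(120°) eclipsed 1.2; H(240°)/CH3(240°) eclipsed 1.6 → 4.3 kcal/mol.
CH3 at 300° (staggered): NH2(0°)/CH3(300°) gauche 0.9 → 0.9 kcal/mol.
The maximum (4.8 kcal/mol) occurs with CH3 at 0°.

0°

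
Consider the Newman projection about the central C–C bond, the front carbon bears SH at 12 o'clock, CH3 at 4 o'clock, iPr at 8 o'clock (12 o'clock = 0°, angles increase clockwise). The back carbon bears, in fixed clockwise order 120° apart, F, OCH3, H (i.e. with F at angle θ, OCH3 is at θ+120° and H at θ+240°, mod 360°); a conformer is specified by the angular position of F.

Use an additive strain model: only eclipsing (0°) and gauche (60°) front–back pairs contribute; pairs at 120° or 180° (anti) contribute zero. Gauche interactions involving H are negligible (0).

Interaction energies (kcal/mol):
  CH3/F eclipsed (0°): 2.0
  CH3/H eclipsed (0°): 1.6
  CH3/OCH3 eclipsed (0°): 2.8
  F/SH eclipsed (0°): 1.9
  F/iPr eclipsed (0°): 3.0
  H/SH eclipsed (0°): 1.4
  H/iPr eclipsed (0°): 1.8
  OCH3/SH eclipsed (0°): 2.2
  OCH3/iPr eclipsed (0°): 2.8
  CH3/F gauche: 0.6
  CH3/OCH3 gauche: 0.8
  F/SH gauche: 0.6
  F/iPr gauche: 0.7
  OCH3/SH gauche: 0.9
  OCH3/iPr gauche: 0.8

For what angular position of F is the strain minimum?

F at 0° (eclipsed): SH–F eclipsed, CH3–OCH3 eclipsed, iPr–H eclipsed; 1.9 + 2.8 + 1.8 = 6.5 kcal/mol.
F at 60° (staggered): SH–F gauche, CH3–F gauche, CH3–OCH3 gauche, iPr–OCH3 gauche; 0.6 + 0.6 + 0.8 + 0.8 = 2.8 kcal/mol.
F at 120° (eclipsed): SH–H eclipsed, CH3–F eclipsed, iPr–OCH3 eclipsed; 1.4 + 2.0 + 2.8 = 6.2 kcal/mol.
F at 180° (staggered): SH–OCH3 gauche, CH3–F gauche, iPr–F gauche, iPr–OCH3 gauche; 0.9 + 0.6 + 0.7 + 0.8 = 3.0 kcal/mol.
F at 240° (eclipsed): SH–OCH3 eclipsed, CH3–H eclipsed, iPr–F eclipsed; 2.2 + 1.6 + 3.0 = 6.8 kcal/mol.
F at 300° (staggered): SH–F gauche, SH–OCH3 gauche, CH3–OCH3 gauche, iPr–F gauche; 0.6 + 0.9 + 0.8 + 0.7 = 3.0 kcal/mol.
The minimum (2.8 kcal/mol) occurs with F at 60°.

60°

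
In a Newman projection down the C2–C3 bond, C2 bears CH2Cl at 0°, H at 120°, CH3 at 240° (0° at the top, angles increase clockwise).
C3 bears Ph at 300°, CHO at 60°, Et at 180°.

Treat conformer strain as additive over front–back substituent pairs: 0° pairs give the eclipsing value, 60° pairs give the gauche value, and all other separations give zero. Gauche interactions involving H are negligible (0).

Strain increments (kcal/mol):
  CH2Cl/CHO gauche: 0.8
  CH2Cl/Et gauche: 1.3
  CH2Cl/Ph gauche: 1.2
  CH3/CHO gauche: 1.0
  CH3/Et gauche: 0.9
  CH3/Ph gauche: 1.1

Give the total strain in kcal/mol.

4.0 kcal/mol

This conformer is staggered. CH2Cl at 0° is gauche with Ph at 300° (1.2); CH2Cl at 0° is gauche with CHO at 60° (0.8); CH3 at 240° is gauche with Ph at 300° (1.1); CH3 at 240° is gauche with Et at 180° (0.9). Total 4.0 kcal/mol.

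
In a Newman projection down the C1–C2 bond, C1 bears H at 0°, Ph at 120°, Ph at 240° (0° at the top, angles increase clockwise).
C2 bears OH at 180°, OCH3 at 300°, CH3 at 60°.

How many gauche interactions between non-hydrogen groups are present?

Non-H gauche pairs: Ph(120°)/OH(180°); Ph(120°)/CH3(60°); Ph(240°)/OH(180°); Ph(240°)/OCH3(300°) — 4 interactions.

4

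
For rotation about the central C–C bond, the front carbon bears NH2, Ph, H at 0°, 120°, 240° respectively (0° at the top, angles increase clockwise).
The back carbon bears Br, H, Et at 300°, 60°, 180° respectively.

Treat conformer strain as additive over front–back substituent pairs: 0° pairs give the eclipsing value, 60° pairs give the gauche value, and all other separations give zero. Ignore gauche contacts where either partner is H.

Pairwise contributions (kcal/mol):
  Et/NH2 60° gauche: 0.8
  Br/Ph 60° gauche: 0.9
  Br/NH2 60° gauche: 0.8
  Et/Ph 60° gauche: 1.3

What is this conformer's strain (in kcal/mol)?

This conformer is staggered. NH2 at 0° is gauche with Br at 300° (0.8); Ph at 120° is gauche with Et at 180° (1.3). Total 2.1 kcal/mol.

2.1 kcal/mol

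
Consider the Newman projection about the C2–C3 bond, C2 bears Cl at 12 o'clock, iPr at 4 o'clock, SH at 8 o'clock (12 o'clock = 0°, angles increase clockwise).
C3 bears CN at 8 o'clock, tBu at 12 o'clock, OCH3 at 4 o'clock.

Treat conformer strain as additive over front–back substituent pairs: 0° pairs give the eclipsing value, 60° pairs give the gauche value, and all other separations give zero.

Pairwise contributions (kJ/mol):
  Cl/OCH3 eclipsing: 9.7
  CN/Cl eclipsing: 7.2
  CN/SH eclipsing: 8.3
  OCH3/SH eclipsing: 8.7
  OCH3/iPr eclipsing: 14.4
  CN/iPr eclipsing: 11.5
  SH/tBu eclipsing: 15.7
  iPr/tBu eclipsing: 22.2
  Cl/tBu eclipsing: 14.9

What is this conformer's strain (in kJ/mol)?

This conformer (eclipsed): Cl–tBu eclipsed, iPr–OCH3 eclipsed, SH–CN eclipsed; 14.9 + 14.4 + 8.3 = 37.6 kJ/mol.

37.6 kJ/mol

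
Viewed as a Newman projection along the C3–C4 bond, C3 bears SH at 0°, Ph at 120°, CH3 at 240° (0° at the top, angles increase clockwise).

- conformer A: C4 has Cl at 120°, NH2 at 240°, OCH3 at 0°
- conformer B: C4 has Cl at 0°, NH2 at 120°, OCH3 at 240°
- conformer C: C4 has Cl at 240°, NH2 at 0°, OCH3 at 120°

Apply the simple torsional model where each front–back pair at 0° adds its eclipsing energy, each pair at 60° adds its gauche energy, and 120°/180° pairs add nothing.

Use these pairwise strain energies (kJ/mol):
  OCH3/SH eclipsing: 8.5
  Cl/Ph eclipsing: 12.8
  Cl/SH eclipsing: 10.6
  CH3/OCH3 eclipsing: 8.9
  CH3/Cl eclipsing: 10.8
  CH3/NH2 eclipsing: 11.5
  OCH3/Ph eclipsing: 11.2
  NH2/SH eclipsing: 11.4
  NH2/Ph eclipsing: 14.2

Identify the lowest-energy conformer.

A (eclipsed): SH(0°)/OCH3(0°) eclipsed 8.5; Ph(120°)/Cl(120°) eclipsed 12.8; CH3(240°)/NH2(240°) eclipsed 11.5 → 32.8 kJ/mol.
B (eclipsed): SH(0°)/Cl(0°) eclipsed 10.6; Ph(120°)/NH2(120°) eclipsed 14.2; CH3(240°)/OCH3(240°) eclipsed 8.9 → 33.7 kJ/mol.
C (eclipsed): SH(0°)/NH2(0°) eclipsed 11.4; Ph(120°)/OCH3(120°) eclipsed 11.2; CH3(240°)/Cl(240°) eclipsed 10.8 → 33.4 kJ/mol.
A has the lowest total (32.8 kJ/mol).

A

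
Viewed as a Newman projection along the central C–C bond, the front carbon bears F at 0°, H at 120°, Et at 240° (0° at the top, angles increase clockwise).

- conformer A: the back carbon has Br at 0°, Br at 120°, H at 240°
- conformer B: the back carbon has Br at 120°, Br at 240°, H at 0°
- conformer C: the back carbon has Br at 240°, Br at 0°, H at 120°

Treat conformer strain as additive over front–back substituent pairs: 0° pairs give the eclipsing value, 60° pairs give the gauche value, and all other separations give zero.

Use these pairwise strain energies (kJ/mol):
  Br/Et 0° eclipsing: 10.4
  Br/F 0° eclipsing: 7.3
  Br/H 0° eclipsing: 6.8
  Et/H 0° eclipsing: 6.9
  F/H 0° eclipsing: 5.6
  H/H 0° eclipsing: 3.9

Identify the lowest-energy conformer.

A

A (eclipsed): F(0°)/Br(0°) eclipsed 7.3; H(120°)/Br(120°) eclipsed 6.8; Et(240°)/H(240°) eclipsed 6.9 → 21.0 kJ/mol.
B (eclipsed): F(0°)/H(0°) eclipsed 5.6; H(120°)/Br(120°) eclipsed 6.8; Et(240°)/Br(240°) eclipsed 10.4 → 22.8 kJ/mol.
C (eclipsed): F(0°)/Br(0°) eclipsed 7.3; H(120°)/H(120°) eclipsed 3.9; Et(240°)/Br(240°) eclipsed 10.4 → 21.6 kJ/mol.
A has the lowest total (21.0 kJ/mol).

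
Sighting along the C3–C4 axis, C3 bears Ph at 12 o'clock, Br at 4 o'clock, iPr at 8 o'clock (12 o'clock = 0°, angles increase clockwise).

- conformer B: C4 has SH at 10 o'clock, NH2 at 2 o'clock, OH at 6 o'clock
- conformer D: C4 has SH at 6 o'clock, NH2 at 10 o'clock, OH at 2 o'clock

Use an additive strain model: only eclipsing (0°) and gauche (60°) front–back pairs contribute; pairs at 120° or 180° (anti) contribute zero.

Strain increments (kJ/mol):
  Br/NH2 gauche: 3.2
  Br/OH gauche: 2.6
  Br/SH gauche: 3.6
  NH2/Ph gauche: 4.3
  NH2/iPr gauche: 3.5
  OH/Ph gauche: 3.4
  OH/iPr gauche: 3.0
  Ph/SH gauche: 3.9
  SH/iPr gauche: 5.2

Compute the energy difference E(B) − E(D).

B is staggered. Ph at 0° is gauche with SH at 300° (3.9); Ph at 0° is gauche with NH2 at 60° (4.3); Br at 120° is gauche with NH2 at 60° (3.2); Br at 120° is gauche with OH at 180° (2.6); iPr at 240° is gauche with SH at 300° (5.2); iPr at 240° is gauche with OH at 180° (3.0). Total 22.2 kJ/mol.
D is staggered. Ph at 0° is gauche with NH2 at 300° (4.3); Ph at 0° is gauche with OH at 60° (3.4); Br at 120° is gauche with SH at 180° (3.6); Br at 120° is gauche with OH at 60° (2.6); iPr at 240° is gauche with SH at 180° (5.2); iPr at 240° is gauche with NH2 at 300° (3.5). Total 22.6 kJ/mol.
E(B) − E(D) = 22.2 − 22.6 = -0.4 kJ/mol.

-0.4 kJ/mol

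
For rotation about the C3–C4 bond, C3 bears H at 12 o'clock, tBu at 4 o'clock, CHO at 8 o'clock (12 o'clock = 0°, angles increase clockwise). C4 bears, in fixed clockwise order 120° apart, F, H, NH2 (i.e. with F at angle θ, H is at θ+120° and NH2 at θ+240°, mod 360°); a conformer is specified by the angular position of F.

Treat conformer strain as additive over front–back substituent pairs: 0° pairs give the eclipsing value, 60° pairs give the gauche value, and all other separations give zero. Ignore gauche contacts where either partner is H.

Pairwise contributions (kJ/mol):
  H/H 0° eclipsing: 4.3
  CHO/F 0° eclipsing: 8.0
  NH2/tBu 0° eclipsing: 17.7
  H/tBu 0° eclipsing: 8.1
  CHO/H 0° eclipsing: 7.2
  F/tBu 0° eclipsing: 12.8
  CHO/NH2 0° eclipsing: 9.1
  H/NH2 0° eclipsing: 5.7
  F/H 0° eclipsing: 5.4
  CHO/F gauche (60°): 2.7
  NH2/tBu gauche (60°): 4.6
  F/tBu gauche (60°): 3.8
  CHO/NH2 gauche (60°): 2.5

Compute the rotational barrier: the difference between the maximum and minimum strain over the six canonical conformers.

23.7 kJ/mol

F at 0° (eclipsed): H–F eclipsed, tBu–H eclipsed, CHO–NH2 eclipsed; 5.4 + 8.1 + 9.1 = 22.6 kJ/mol.
F at 60° (staggered): tBu–F gauche, CHO–NH2 gauche; 3.8 + 2.5 = 6.3 kJ/mol.
F at 120° (eclipsed): H–NH2 eclipsed, tBu–F eclipsed, CHO–H eclipsed; 5.7 + 12.8 + 7.2 = 25.7 kJ/mol.
F at 180° (staggered): tBu–F gauche, tBu–NH2 gauche, CHO–F gauche; 3.8 + 4.6 + 2.7 = 11.1 kJ/mol.
F at 240° (eclipsed): H–H eclipsed, tBu–NH2 eclipsed, CHO–F eclipsed; 4.3 + 17.7 + 8.0 = 30.0 kJ/mol.
F at 300° (staggered): tBu–NH2 gauche, CHO–F gauche, CHO–NH2 gauche; 4.6 + 2.7 + 2.5 = 9.8 kJ/mol.
Max at 240° (30.0 kJ/mol), min at 60° (6.3 kJ/mol); barrier = 23.7 kJ/mol.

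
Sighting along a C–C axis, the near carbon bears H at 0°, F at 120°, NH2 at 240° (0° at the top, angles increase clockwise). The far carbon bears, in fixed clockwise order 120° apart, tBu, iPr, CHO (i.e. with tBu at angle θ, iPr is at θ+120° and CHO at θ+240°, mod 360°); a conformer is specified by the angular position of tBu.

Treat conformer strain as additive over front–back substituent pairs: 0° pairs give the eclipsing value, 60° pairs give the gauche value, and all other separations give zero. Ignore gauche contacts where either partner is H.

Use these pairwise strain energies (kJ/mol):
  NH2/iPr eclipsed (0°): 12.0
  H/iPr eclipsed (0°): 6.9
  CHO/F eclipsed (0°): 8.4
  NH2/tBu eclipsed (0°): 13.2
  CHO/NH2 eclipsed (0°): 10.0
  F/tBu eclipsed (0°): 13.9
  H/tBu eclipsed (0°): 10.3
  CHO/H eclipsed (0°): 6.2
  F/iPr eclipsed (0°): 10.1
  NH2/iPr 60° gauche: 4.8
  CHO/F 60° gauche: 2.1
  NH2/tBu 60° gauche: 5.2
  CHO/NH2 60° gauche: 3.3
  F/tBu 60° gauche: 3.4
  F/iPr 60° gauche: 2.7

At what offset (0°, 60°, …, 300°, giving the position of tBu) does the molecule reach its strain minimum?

300°

tBu at 0° (eclipsed): H–tBu eclipsed, F–iPr eclipsed, NH2–CHO eclipsed; 10.3 + 10.1 + 10.0 = 30.4 kJ/mol.
tBu at 60° (staggered): F–tBu gauche, F–iPr gauche, NH2–iPr gauche, NH2–CHO gauche; 3.4 + 2.7 + 4.8 + 3.3 = 14.2 kJ/mol.
tBu at 120° (eclipsed): H–CHO eclipsed, F–tBu eclipsed, NH2–iPr eclipsed; 6.2 + 13.9 + 12.0 = 32.1 kJ/mol.
tBu at 180° (staggered): F–tBu gauche, F–CHO gauche, NH2–tBu gauche, NH2–iPr gauche; 3.4 + 2.1 + 5.2 + 4.8 = 15.5 kJ/mol.
tBu at 240° (eclipsed): H–iPr eclipsed, F–CHO eclipsed, NH2–tBu eclipsed; 6.9 + 8.4 + 13.2 = 28.5 kJ/mol.
tBu at 300° (staggered): F–iPr gauche, F–CHO gauche, NH2–tBu gauche, NH2–CHO gauche; 2.7 + 2.1 + 5.2 + 3.3 = 13.3 kJ/mol.
The minimum (13.3 kJ/mol) occurs with tBu at 300°.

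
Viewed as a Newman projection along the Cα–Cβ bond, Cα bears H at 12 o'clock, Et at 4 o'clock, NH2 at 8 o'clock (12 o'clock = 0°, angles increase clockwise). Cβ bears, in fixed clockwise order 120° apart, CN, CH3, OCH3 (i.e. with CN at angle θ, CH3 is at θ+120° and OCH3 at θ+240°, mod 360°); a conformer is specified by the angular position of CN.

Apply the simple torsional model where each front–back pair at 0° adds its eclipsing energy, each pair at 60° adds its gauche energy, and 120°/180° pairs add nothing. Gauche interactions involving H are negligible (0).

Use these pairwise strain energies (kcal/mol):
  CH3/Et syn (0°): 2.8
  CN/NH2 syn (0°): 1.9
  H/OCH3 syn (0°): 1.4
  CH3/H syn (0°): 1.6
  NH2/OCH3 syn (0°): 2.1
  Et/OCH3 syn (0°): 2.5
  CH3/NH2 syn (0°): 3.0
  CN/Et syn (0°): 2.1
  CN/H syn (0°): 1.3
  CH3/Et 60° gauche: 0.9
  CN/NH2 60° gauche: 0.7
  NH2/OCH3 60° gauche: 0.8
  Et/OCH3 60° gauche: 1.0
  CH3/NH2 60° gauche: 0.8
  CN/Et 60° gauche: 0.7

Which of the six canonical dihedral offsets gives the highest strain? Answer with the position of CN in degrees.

120°

CN at 0° (eclipsed): H–CN eclipsed, Et–CH3 eclipsed, NH2–OCH3 eclipsed; 1.3 + 2.8 + 2.1 = 6.2 kcal/mol.
CN at 60° (staggered): Et–CN gauche, Et–CH3 gauche, NH2–CH3 gauche, NH2–OCH3 gauche; 0.7 + 0.9 + 0.8 + 0.8 = 3.2 kcal/mol.
CN at 120° (eclipsed): H–OCH3 eclipsed, Et–CN eclipsed, NH2–CH3 eclipsed; 1.4 + 2.1 + 3.0 = 6.5 kcal/mol.
CN at 180° (staggered): Et–CN gauche, Et–OCH3 gauche, NH2–CN gauche, NH2–CH3 gauche; 0.7 + 1.0 + 0.7 + 0.8 = 3.2 kcal/mol.
CN at 240° (eclipsed): H–CH3 eclipsed, Et–OCH3 eclipsed, NH2–CN eclipsed; 1.6 + 2.5 + 1.9 = 6.0 kcal/mol.
CN at 300° (staggered): Et–CH3 gauche, Et–OCH3 gauche, NH2–CN gauche, NH2–OCH3 gauche; 0.9 + 1.0 + 0.7 + 0.8 = 3.4 kcal/mol.
The maximum (6.5 kcal/mol) occurs with CN at 120°.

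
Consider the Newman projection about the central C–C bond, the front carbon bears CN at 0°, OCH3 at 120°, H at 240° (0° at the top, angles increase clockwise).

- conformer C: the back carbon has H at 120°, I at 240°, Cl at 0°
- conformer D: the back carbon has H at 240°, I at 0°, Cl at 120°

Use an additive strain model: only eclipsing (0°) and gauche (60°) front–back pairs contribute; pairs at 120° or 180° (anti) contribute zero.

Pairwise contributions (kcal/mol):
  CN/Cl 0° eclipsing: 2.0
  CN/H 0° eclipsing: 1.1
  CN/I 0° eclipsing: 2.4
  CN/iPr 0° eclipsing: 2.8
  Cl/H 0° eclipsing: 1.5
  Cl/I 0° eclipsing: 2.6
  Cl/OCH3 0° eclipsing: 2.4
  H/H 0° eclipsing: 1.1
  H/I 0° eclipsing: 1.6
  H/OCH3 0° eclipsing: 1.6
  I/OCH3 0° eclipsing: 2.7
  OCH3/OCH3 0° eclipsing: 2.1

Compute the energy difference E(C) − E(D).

C (eclipsed): CN(0°)/Cl(0°) eclipsed 2.0; OCH3(120°)/H(120°) eclipsed 1.6; H(240°)/I(240°) eclipsed 1.6 → 5.2 kcal/mol.
D (eclipsed): CN(0°)/I(0°) eclipsed 2.4; OCH3(120°)/Cl(120°) eclipsed 2.4; H(240°)/H(240°) eclipsed 1.1 → 5.9 kcal/mol.
E(C) − E(D) = 5.2 − 5.9 = -0.7 kcal/mol.

-0.7 kcal/mol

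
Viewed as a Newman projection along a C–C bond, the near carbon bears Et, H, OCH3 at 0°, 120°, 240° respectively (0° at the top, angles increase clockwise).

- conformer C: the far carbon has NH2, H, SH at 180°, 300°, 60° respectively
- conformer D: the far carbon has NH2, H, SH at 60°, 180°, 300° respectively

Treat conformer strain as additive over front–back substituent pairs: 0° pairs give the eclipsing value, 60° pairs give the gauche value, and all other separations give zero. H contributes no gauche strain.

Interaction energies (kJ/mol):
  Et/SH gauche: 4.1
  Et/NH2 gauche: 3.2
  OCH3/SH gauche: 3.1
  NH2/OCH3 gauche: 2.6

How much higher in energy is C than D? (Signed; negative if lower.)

-3.7 kJ/mol

C is staggered. Et at 0° is gauche with SH at 60° (4.1); OCH3 at 240° is gauche with NH2 at 180° (2.6). Total 6.7 kJ/mol.
D is staggered. Et at 0° is gauche with NH2 at 60° (3.2); Et at 0° is gauche with SH at 300° (4.1); OCH3 at 240° is gauche with SH at 300° (3.1). Total 10.4 kJ/mol.
E(C) − E(D) = 6.7 − 10.4 = -3.7 kJ/mol.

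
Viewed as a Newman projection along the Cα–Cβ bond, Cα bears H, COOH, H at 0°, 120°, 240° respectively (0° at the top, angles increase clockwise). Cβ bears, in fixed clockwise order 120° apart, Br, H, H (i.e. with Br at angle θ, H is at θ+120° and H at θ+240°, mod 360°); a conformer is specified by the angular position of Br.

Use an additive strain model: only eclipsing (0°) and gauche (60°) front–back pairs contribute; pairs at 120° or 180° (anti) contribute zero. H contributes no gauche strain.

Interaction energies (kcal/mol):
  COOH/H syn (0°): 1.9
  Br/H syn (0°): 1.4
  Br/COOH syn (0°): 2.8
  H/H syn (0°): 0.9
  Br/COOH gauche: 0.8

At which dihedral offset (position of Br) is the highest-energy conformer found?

Br at 0° (eclipsed): H(0°)/Br(0°) eclipsed 1.4; COOH(120°)/H(120°) eclipsed 1.9; H(240°)/H(240°) eclipsed 0.9 → 4.2 kcal/mol.
Br at 60° (staggered): COOH(120°)/Br(60°) gauche 0.8 → 0.8 kcal/mol.
Br at 120° (eclipsed): H(0°)/H(0°) eclipsed 0.9; COOH(120°)/Br(120°) eclipsed 2.8; H(240°)/H(240°) eclipsed 0.9 → 4.6 kcal/mol.
Br at 180° (staggered): COOH(120°)/Br(180°) gauche 0.8 → 0.8 kcal/mol.
Br at 240° (eclipsed): H(0°)/H(0°) eclipsed 0.9; COOH(120°)/H(120°) eclipsed 1.9; H(240°)/Br(240°) eclipsed 1.4 → 4.2 kcal/mol.
Br at 300° (staggered): no non-H gauche contacts → 0.0 kcal/mol.
The maximum (4.6 kcal/mol) occurs with Br at 120°.

120°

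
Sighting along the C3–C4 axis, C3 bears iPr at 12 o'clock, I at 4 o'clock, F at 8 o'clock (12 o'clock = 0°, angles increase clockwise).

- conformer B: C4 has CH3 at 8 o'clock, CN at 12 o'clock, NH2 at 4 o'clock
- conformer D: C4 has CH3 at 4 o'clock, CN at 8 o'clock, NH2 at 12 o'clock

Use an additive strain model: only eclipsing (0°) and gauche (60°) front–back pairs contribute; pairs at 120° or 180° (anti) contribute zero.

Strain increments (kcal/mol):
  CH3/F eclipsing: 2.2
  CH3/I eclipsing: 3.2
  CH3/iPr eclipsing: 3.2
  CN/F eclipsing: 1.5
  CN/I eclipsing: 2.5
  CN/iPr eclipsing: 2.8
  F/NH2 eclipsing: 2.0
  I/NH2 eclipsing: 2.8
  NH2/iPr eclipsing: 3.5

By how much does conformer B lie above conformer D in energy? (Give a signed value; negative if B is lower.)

B (eclipsed): iPr–CN eclipsed, I–NH2 eclipsed, F–CH3 eclipsed; 2.8 + 2.8 + 2.2 = 7.8 kcal/mol.
D (eclipsed): iPr–NH2 eclipsed, I–CH3 eclipsed, F–CN eclipsed; 3.5 + 3.2 + 1.5 = 8.2 kcal/mol.
E(B) − E(D) = 7.8 − 8.2 = -0.4 kcal/mol.

-0.4 kcal/mol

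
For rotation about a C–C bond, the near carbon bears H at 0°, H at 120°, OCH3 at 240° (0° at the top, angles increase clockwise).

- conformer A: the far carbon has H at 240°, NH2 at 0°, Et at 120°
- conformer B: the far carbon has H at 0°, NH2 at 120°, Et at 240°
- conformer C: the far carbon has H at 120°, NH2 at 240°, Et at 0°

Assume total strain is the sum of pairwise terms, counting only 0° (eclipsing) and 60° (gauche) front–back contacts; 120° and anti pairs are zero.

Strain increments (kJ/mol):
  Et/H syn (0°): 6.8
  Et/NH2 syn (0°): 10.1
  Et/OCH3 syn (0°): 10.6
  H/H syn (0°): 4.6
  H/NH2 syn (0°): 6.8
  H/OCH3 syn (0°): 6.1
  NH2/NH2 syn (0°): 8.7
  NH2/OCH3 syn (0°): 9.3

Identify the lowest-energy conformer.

A (eclipsed): H–NH2 eclipsed, H–Et eclipsed, OCH3–H eclipsed; 6.8 + 6.8 + 6.1 = 19.7 kJ/mol.
B (eclipsed): H–H eclipsed, H–NH2 eclipsed, OCH3–Et eclipsed; 4.6 + 6.8 + 10.6 = 22.0 kJ/mol.
C (eclipsed): H–Et eclipsed, H–H eclipsed, OCH3–NH2 eclipsed; 6.8 + 4.6 + 9.3 = 20.7 kJ/mol.
A has the lowest total (19.7 kJ/mol).

A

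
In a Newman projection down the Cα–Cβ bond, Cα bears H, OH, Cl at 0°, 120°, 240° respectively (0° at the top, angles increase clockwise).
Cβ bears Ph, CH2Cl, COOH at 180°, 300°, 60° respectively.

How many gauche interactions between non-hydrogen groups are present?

4

Non-H gauche pairs: OH(120°)/Ph(180°); OH(120°)/COOH(60°); Cl(240°)/Ph(180°); Cl(240°)/CH2Cl(300°) — 4 interactions.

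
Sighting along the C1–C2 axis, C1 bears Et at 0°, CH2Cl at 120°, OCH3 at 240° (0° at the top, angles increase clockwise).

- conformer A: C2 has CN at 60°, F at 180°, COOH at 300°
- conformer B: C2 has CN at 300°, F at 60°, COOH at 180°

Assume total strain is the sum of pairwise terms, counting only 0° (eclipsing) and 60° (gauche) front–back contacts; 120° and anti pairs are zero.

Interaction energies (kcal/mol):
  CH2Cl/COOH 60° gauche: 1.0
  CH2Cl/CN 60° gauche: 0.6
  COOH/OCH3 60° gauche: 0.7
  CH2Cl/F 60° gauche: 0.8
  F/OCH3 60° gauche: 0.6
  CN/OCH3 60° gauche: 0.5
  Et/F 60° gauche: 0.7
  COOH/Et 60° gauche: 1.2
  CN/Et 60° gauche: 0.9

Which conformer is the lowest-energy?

A (staggered): Et–CN gauche, Et–COOH gauche, CH2Cl–CN gauche, CH2Cl–F gauche, OCH3–F gauche, OCH3–COOH gauche; 0.9 + 1.2 + 0.6 + 0.8 + 0.6 + 0.7 = 4.8 kcal/mol.
B (staggered): Et–CN gauche, Et–F gauche, CH2Cl–F gauche, CH2Cl–COOH gauche, OCH3–CN gauche, OCH3–COOH gauche; 0.9 + 0.7 + 0.8 + 1.0 + 0.5 + 0.7 = 4.6 kcal/mol.
B has the lowest total (4.6 kcal/mol).

B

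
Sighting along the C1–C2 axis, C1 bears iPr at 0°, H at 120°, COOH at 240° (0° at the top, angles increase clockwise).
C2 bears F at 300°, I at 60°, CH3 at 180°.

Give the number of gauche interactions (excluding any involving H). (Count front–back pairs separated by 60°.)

4

Non-H gauche pairs: iPr(0°)/F(300°); iPr(0°)/I(60°); COOH(240°)/F(300°); COOH(240°)/CH3(180°) — 4 interactions.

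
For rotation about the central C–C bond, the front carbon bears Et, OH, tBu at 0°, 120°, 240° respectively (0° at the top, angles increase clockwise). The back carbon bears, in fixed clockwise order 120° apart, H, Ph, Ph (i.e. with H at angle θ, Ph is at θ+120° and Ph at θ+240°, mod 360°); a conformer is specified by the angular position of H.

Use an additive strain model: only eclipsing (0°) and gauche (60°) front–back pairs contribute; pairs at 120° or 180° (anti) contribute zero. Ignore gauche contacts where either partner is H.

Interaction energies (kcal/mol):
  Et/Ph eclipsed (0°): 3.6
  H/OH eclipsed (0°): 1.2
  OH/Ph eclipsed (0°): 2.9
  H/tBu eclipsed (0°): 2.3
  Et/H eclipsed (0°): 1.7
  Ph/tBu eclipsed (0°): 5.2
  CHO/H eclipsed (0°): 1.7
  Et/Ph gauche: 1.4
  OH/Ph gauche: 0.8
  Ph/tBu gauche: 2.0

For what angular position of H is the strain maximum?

120°

H at 0° (eclipsed): Et(0°)/H(0°) eclipsed 1.7; OH(120°)/Ph(120°) eclipsed 2.9; tBu(240°)/Ph(240°) eclipsed 5.2 → 9.8 kcal/mol.
H at 60° (staggered): Et(0°)/Ph(300°) gauche 1.4; OH(120°)/Ph(180°) gauche 0.8; tBu(240°)/Ph(180°) gauche 2.0; tBu(240°)/Ph(300°) gauche 2.0 → 6.2 kcal/mol.
H at 120° (eclipsed): Et(0°)/Ph(0°) eclipsed 3.6; OH(120°)/H(120°) eclipsed 1.2; tBu(240°)/Ph(240°) eclipsed 5.2 → 10.0 kcal/mol.
H at 180° (staggered): Et(0°)/Ph(300°) gauche 1.4; Et(0°)/Ph(60°) gauche 1.4; OH(120°)/Ph(60°) gauche 0.8; tBu(240°)/Ph(300°) gauche 2.0 → 5.6 kcal/mol.
H at 240° (eclipsed): Et(0°)/Ph(0°) eclipsed 3.6; OH(120°)/Ph(120°) eclipsed 2.9; tBu(240°)/H(240°) eclipsed 2.3 → 8.8 kcal/mol.
H at 300° (staggered): Et(0°)/Ph(60°) gauche 1.4; OH(120°)/Ph(60°) gauche 0.8; OH(120°)/Ph(180°) gauche 0.8; tBu(240°)/Ph(180°) gauche 2.0 → 5.0 kcal/mol.
The maximum (10.0 kcal/mol) occurs with H at 120°.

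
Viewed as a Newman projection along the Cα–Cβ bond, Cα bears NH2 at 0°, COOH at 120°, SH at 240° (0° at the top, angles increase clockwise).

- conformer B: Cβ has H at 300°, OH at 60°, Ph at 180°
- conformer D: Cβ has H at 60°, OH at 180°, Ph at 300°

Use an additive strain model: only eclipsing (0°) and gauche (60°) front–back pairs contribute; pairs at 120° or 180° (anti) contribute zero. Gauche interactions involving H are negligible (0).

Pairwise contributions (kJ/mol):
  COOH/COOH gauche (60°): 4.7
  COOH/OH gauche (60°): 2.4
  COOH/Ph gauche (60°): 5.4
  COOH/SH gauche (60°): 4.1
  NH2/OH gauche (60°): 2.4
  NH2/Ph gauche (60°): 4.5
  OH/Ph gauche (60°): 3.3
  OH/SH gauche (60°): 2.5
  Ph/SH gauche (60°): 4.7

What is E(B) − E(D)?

+0.8 kJ/mol

B is staggered. NH2 at 0° is gauche with OH at 60° (2.4); COOH at 120° is gauche with OH at 60° (2.4); COOH at 120° is gauche with Ph at 180° (5.4); SH at 240° is gauche with Ph at 180° (4.7). Total 14.9 kJ/mol.
D is staggered. NH2 at 0° is gauche with Ph at 300° (4.5); COOH at 120° is gauche with OH at 180° (2.4); SH at 240° is gauche with OH at 180° (2.5); SH at 240° is gauche with Ph at 300° (4.7). Total 14.1 kJ/mol.
E(B) − E(D) = 14.9 − 14.1 = +0.8 kJ/mol.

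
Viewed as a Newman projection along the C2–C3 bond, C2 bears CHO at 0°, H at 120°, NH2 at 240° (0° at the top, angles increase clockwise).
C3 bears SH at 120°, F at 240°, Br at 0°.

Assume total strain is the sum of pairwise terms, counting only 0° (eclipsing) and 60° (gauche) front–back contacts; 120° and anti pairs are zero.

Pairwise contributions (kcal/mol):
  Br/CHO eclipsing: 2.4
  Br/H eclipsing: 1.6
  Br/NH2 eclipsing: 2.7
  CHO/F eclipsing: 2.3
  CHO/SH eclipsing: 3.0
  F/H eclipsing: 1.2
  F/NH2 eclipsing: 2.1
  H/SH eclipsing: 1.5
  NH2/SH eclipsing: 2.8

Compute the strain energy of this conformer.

This conformer (eclipsed): CHO(0°)/Br(0°) eclipsed 2.4; H(120°)/SH(120°) eclipsed 1.5; NH2(240°)/F(240°) eclipsed 2.1 → 6.0 kcal/mol.

6.0 kcal/mol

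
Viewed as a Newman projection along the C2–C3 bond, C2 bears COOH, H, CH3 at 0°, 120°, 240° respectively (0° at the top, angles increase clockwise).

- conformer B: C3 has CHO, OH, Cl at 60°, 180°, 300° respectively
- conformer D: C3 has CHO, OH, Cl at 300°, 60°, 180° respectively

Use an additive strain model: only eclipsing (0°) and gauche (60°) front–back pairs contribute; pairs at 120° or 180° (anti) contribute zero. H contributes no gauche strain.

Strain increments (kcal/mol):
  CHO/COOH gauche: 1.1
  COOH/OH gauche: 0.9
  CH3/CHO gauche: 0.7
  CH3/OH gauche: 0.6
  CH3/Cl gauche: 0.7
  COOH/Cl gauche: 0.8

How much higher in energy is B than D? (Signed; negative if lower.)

B (staggered): COOH(0°)/CHO(60°) gauche 1.1; COOH(0°)/Cl(300°) gauche 0.8; CH3(240°)/OH(180°) gauche 0.6; CH3(240°)/Cl(300°) gauche 0.7 → 3.2 kcal/mol.
D (staggered): COOH(0°)/CHO(300°) gauche 1.1; COOH(0°)/OH(60°) gauche 0.9; CH3(240°)/CHO(300°) gauche 0.7; CH3(240°)/Cl(180°) gauche 0.7 → 3.4 kcal/mol.
E(B) − E(D) = 3.2 − 3.4 = -0.2 kcal/mol.

-0.2 kcal/mol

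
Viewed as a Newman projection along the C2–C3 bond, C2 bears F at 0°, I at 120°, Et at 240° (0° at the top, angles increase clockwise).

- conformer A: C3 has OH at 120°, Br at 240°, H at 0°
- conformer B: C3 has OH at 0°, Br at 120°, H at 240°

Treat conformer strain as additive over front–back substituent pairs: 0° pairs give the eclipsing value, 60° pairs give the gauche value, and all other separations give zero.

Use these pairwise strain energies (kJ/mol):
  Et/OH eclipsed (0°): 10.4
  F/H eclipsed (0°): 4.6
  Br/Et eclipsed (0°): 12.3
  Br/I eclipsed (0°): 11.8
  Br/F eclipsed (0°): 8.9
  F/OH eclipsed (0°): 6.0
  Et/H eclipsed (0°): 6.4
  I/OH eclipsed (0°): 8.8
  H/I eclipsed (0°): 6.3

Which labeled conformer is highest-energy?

A

A (eclipsed): F–H eclipsed, I–OH eclipsed, Et–Br eclipsed; 4.6 + 8.8 + 12.3 = 25.7 kJ/mol.
B (eclipsed): F–OH eclipsed, I–Br eclipsed, Et–H eclipsed; 6.0 + 11.8 + 6.4 = 24.2 kJ/mol.
A has the highest total (25.7 kJ/mol).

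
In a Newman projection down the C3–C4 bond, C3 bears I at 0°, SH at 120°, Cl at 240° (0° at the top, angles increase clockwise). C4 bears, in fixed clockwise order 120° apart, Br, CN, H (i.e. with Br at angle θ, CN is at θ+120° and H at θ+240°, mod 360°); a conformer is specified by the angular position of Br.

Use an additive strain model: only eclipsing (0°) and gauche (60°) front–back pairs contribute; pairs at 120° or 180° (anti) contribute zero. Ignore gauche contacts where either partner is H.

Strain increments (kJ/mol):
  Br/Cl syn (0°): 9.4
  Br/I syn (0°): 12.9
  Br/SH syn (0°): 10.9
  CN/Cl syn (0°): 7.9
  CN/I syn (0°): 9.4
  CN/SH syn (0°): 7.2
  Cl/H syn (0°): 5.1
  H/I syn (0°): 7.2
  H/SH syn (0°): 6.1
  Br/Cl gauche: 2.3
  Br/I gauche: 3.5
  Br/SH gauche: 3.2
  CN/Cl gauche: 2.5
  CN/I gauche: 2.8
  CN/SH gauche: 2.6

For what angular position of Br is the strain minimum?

180°

Br at 0° (eclipsed): I(0°)/Br(0°) eclipsed 12.9; SH(120°)/CN(120°) eclipsed 7.2; Cl(240°)/H(240°) eclipsed 5.1 → 25.2 kJ/mol.
Br at 60° (staggered): I(0°)/Br(60°) gauche 3.5; SH(120°)/Br(60°) gauche 3.2; SH(120°)/CN(180°) gauche 2.6; Cl(240°)/CN(180°) gauche 2.5 → 11.8 kJ/mol.
Br at 120° (eclipsed): I(0°)/H(0°) eclipsed 7.2; SH(120°)/Br(120°) eclipsed 10.9; Cl(240°)/CN(240°) eclipsed 7.9 → 26.0 kJ/mol.
Br at 180° (staggered): I(0°)/CN(300°) gauche 2.8; SH(120°)/Br(180°) gauche 3.2; Cl(240°)/Br(180°) gauche 2.3; Cl(240°)/CN(300°) gauche 2.5 → 10.8 kJ/mol.
Br at 240° (eclipsed): I(0°)/CN(0°) eclipsed 9.4; SH(120°)/H(120°) eclipsed 6.1; Cl(240°)/Br(240°) eclipsed 9.4 → 24.9 kJ/mol.
Br at 300° (staggered): I(0°)/Br(300°) gauche 3.5; I(0°)/CN(60°) gauche 2.8; SH(120°)/CN(60°) gauche 2.6; Cl(240°)/Br(300°) gauche 2.3 → 11.2 kJ/mol.
The minimum (10.8 kJ/mol) occurs with Br at 180°.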